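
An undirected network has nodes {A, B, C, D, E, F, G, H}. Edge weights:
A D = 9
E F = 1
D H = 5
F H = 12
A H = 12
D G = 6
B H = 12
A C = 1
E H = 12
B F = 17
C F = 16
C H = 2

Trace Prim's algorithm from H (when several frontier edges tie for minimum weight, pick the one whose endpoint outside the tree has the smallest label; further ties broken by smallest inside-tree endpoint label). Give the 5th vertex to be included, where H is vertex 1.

G

Prim's algorithm from H:
Step 1: frontier [C H 2, D H 5, A H 12, B H 12, E H 12, F H 12] → take C H (2); add C.
Step 2: frontier [A C 1, C F 16, D H 5, A H 12, B H 12, E H 12, F H 12] → take A C (1); add A.
Step 3: frontier [A D 9, C F 16, D H 5, B H 12, E H 12, F H 12] → take D H (5); add D.
Step 4: frontier [C F 16, D G 6, B H 12, E H 12, F H 12] → take D G (6); add G.
Step 5: frontier [C F 16, B H 12, E H 12, F H 12] → take B H (12); add B.
Step 6: frontier [B F 17, C F 16, E H 12, F H 12] → take E H (12); add E.
Step 7: frontier [B F 17, C F 16, E F 1, F H 12] → take E F (1); add F.
Vertex order: H, C, A, D, G, B, E, F. The 5th vertex is G.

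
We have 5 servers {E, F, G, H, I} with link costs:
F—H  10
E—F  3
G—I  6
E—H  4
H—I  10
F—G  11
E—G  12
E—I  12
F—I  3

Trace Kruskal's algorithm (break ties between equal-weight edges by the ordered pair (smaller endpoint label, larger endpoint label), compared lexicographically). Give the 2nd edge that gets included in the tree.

F-I

Sort edges by weight, then run Kruskal:
E—F (3): add. Components now {E,F} {G} {H} {I}
F—I (3): add. Components now {E,F,I} {G} {H}
E—H (4): add. Components now {E,F,H,I} {G}
G—I (6): add. Components now {E,F,G,H,I}
The 2nd edge added is F—I.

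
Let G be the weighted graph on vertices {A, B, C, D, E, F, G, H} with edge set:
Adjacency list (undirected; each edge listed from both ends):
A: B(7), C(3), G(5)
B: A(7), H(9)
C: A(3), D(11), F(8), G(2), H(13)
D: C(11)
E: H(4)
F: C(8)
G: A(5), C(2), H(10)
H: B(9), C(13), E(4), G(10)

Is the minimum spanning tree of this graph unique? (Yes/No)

Kruskal's algorithm — process edges by increasing weight (ties by edge label):
C—G (2): add — endpoints in different components.
A—C (3): add — endpoints in different components.
E—H (4): add — endpoints in different components.
A—G (5): skip — A and G already connected.
A—B (7): add — endpoints in different components.
C—F (8): add — endpoints in different components.
B—H (9): add — endpoints in different components.
G—H (10): skip — G and H already connected.
C—D (11): add — endpoints in different components.
Every non-tree edge has weight strictly greater than the heaviest edge on the tree path between its endpoints, so the MST is unique.

Yes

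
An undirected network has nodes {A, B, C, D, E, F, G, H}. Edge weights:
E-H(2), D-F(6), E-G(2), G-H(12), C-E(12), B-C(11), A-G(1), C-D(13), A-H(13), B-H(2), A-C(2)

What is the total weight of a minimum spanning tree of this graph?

28

Prim, starting at F.
Step 1: frontier [D-F 6] → take D-F (6); add D.
Step 2: frontier [C-D 13] → take C-D (13); add C.
Step 3: frontier [A-C 2, B-C 11, C-E 12] → take A-C (2); add A.
Step 4: frontier [A-G 1, A-H 13, B-C 11, C-E 12] → take A-G (1); add G.
Step 5: frontier [A-H 13, B-C 11, C-E 12, E-G 2, G-H 12] → take E-G (2); add E.
Step 6: frontier [A-H 13, B-C 11, E-H 2, G-H 12] → take E-H (2); add H.
Step 7: frontier [B-C 11, B-H 2] → take B-H (2); add B.
MST edges: D-F, C-D, A-C, A-G, E-G, E-H, B-H; total weight 6+13+2+1+2+2+2 = 28.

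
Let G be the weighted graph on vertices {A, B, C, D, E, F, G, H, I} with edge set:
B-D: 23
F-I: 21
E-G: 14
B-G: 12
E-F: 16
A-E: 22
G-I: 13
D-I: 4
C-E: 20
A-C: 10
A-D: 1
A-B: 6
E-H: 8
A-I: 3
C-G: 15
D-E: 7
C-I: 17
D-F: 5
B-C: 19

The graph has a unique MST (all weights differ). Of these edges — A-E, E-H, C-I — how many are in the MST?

Kruskal's algorithm — process edges by increasing weight (ties by edge label):
A-D (1): add — endpoints in different components.
A-I (3): add — endpoints in different components.
D-I (4): skip — D and I already connected.
D-F (5): add — endpoints in different components.
A-B (6): add — endpoints in different components.
D-E (7): add — endpoints in different components.
E-H (8): add — endpoints in different components.
A-C (10): add — endpoints in different components.
B-G (12): add — endpoints in different components.
MST edge set: {A-D, A-I, D-F, A-B, D-E, E-H, A-C, B-G}.
Of the listed edges, {E-H} are in the MST → 1.

1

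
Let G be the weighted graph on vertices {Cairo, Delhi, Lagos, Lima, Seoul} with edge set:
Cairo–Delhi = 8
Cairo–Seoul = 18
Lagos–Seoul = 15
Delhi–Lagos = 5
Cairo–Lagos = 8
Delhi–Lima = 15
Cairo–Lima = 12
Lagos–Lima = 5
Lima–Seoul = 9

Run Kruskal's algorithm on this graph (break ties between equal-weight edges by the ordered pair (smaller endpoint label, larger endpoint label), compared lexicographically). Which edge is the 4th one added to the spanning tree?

Lima-Seoul

Kruskal: consider edges lightest-first.
Delhi–Lagos (5): add — endpoints in different components.
Lagos–Lima (5): add — endpoints in different components.
Cairo–Delhi (8): add — endpoints in different components.
Cairo–Lagos (8): skip — Lagos and Cairo already connected.
Lima–Seoul (9): add — endpoints in different components.
The 4th edge added is Lima–Seoul.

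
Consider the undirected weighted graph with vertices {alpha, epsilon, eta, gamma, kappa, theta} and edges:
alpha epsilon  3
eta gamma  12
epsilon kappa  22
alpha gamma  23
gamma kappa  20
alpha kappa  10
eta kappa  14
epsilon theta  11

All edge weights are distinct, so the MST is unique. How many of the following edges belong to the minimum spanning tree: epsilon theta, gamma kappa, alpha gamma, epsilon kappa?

1

Sort edges by weight, then run Kruskal:
alpha epsilon (3): add. Components now {gamma} {kappa} {alpha,epsilon} {theta} {eta}
alpha kappa (10): add. Components now {gamma} {alpha,epsilon,kappa} {theta} {eta}
epsilon theta (11): add. Components now {gamma} {alpha,epsilon,kappa,theta} {eta}
eta gamma (12): add. Components now {eta,gamma} {alpha,epsilon,kappa,theta}
eta kappa (14): add. Components now {alpha,epsilon,eta,gamma,kappa,theta}
MST edge set: {alpha epsilon, alpha kappa, epsilon theta, eta gamma, eta kappa}.
Of the listed edges, {epsilon theta} are in the MST → 1.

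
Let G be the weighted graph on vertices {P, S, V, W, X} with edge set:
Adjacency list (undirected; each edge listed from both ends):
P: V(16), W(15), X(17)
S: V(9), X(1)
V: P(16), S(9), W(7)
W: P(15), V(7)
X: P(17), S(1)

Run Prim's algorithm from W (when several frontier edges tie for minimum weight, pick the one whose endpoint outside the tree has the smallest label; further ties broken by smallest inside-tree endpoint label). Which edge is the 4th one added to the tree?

Grow the tree from W using Prim:
Step 1: frontier [V W 7, P W 15] → take V W (7); add V.
Step 2: frontier [S V 9, P V 16, P W 15] → take S V (9); add S.
Step 3: frontier [S X 1, P V 16, P W 15] → take S X (1); add X.
Step 4: frontier [P V 16, P W 15, P X 17] → take P W (15); add P.
The 4th edge added is P W.

P-W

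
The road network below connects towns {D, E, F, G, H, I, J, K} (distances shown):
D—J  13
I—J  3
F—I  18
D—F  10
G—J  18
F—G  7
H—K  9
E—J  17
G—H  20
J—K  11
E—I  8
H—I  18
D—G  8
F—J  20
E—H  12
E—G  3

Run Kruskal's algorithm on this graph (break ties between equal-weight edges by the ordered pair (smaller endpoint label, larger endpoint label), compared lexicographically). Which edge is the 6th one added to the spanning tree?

Sort edges by weight, then run Kruskal:
E—G (3): add — endpoints in different components.
I—J (3): add — endpoints in different components.
F—G (7): add — endpoints in different components.
D—G (8): add — endpoints in different components.
E—I (8): add — endpoints in different components.
H—K (9): add — endpoints in different components.
D—F (10): skip — D and F already connected.
J—K (11): add — endpoints in different components.
The 6th edge added is H—K.

H-K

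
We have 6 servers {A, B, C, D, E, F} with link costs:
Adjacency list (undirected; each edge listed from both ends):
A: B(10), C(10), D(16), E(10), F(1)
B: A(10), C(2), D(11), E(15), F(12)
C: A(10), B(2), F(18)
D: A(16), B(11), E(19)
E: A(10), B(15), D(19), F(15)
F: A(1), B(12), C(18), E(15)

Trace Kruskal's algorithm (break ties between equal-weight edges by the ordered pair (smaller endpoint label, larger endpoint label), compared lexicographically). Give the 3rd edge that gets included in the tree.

A-B

Kruskal: consider edges lightest-first.
A—F (1): add. Components now {A,F} {B} {C} {D} {E}
B—C (2): add. Components now {A,F} {B,C} {D} {E}
A—B (10): add. Components now {A,B,C,F} {D} {E}
A—C (10): skip — A and C already connected.
A—E (10): add. Components now {A,B,C,E,F} {D}
B—D (11): add. Components now {A,B,C,D,E,F}
The 3rd edge added is A—B.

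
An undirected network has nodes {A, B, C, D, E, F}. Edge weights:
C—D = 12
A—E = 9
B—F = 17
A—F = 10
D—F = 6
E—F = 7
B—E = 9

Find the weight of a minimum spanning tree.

Sort edges by weight, then run Kruskal:
D—F (6): add — endpoints in different components.
E—F (7): add — endpoints in different components.
A—E (9): add — endpoints in different components.
B—E (9): add — endpoints in different components.
A—F (10): skip — A and F already connected.
C—D (12): add — endpoints in different components.
MST edges: D—F, E—F, A—E, B—E, C—D; total weight 6+7+9+9+12 = 43.

43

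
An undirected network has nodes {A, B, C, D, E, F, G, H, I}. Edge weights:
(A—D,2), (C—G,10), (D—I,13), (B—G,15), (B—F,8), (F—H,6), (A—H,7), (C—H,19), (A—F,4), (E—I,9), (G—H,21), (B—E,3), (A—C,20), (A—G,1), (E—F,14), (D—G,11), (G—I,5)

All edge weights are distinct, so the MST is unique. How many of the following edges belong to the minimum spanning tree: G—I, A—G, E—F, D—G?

2

Sort edges by weight, then run Kruskal:
A—G (1): add — endpoints in different components.
A—D (2): add — endpoints in different components.
B—E (3): add — endpoints in different components.
A—F (4): add — endpoints in different components.
G—I (5): add — endpoints in different components.
F—H (6): add — endpoints in different components.
A—H (7): skip — A and H already connected.
B—F (8): add — endpoints in different components.
E—I (9): skip — E and I already connected.
C—G (10): add — endpoints in different components.
MST edge set: {A—G, A—D, B—E, A—F, G—I, F—H, B—F, C—G}.
Of the listed edges, {G—I, A—G} are in the MST → 2.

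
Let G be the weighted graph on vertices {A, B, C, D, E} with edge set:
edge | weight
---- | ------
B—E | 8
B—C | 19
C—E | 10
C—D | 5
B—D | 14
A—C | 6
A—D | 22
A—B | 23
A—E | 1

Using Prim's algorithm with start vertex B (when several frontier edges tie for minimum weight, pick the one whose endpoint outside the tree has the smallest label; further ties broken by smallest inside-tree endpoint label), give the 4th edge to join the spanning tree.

Prim, starting at B.
Step 1: frontier [B—E 8, B—D 14, B—C 19, A—B 23] → take B—E (8); add E.
Step 2: frontier [B—D 14, B—C 19, A—B 23, A—E 1, C—E 10] → take A—E (1); add A.
Step 3: frontier [A—C 6, A—D 22, B—D 14, B—C 19, C—E 10] → take A—C (6); add C.
Step 4: frontier [A—D 22, B—D 14, C—D 5] → take C—D (5); add D.
The 4th edge added is C—D.

C-D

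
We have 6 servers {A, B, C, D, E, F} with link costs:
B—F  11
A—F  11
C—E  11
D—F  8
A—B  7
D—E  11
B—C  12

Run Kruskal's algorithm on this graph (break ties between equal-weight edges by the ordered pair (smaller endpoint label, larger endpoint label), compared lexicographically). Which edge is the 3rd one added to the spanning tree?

Kruskal's algorithm — process edges by increasing weight (ties by edge label):
A—B (7): add. Components now {A,B} {C} {D} {E} {F}
D—F (8): add. Components now {A,B} {C} {D,F} {E}
A—F (11): add. Components now {A,B,D,F} {C} {E}
B—F (11): skip — B and F already connected.
C—E (11): add. Components now {A,B,D,F} {C,E}
D—E (11): add. Components now {A,B,C,D,E,F}
The 3rd edge added is A—F.

A-F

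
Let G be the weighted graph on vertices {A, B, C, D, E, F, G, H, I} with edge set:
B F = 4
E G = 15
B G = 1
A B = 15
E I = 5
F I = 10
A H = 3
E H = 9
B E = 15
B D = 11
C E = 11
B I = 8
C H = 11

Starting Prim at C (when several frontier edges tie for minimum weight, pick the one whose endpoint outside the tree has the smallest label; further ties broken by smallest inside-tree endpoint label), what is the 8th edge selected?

B-D

Grow the tree from C using Prim:
Step 1: frontier [C E 11, C H 11] → take C E (11); add E.
Step 2: frontier [C H 11, E I 5, E H 9, B E 15, E G 15] → take E I (5); add I.
Step 3: frontier [C H 11, E H 9, B E 15, E G 15, B I 8, F I 10] → take B I (8); add B.
Step 4: frontier [B G 1, B F 4, B D 11, A B 15, C H 11, E H 9, E G 15, F I 10] → take B G (1); add G.
Step 5: frontier [B F 4, B D 11, A B 15, C H 11, E H 9, F I 10] → take B F (4); add F.
Step 6: frontier [B D 11, A B 15, C H 11, E H 9] → take E H (9); add H.
Step 7: frontier [B D 11, A B 15, A H 3] → take A H (3); add A.
Step 8: frontier [B D 11] → take B D (11); add D.
The 8th edge added is B D.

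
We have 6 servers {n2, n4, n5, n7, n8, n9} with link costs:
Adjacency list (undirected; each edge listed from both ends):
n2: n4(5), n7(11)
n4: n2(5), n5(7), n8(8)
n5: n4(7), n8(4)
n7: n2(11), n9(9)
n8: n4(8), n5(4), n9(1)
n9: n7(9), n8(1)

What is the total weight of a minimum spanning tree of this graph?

Prim, starting at n2.
Step 1: cheapest edge leaving the tree is n2–n4 (5); add n4.
Step 2: cheapest edge leaving the tree is n4–n5 (7); add n5.
Step 3: cheapest edge leaving the tree is n5–n8 (4); add n8.
Step 4: cheapest edge leaving the tree is n8–n9 (1); add n9.
Step 5: cheapest edge leaving the tree is n7–n9 (9); add n7.
MST edges: n2–n4, n4–n5, n5–n8, n8–n9, n7–n9; total weight 5+7+4+1+9 = 26.

26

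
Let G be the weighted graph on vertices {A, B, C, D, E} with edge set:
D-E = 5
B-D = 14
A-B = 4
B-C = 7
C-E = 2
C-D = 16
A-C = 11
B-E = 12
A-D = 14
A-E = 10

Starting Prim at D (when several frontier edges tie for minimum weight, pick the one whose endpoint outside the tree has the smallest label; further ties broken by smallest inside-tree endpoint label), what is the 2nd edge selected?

C-E

Prim's algorithm from D:
Step 1: frontier [D-E 5, A-D 14, B-D 14, C-D 16] → take D-E (5); add E.
Step 2: frontier [A-D 14, B-D 14, C-D 16, C-E 2, A-E 10, B-E 12] → take C-E (2); add C.
Step 3: frontier [B-C 7, A-C 11, A-D 14, B-D 14, A-E 10, B-E 12] → take B-C (7); add B.
Step 4: frontier [A-B 4, A-C 11, A-D 14, A-E 10] → take A-B (4); add A.
The 2nd edge added is C-E.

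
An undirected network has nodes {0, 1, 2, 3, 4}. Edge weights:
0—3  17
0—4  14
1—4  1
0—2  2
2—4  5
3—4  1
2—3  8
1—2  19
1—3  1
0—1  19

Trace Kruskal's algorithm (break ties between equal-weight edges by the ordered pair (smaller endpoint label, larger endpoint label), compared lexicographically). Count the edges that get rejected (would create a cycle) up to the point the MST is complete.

1

Kruskal's algorithm — process edges by increasing weight (ties by edge label):
1—3 (1): add — endpoints in different components.
1—4 (1): add — endpoints in different components.
3—4 (1): skip — 3 and 4 already connected.
0—2 (2): add — endpoints in different components.
2—4 (5): add — endpoints in different components.
Edges rejected before the tree was complete: 1.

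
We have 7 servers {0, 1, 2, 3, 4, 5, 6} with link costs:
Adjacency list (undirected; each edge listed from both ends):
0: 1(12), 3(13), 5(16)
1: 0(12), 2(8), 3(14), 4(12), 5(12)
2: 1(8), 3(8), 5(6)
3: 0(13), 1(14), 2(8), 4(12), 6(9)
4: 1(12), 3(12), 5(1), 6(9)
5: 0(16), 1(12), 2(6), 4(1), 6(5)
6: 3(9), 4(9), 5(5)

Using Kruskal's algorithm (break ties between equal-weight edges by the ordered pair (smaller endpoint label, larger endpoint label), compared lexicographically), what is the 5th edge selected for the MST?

Kruskal's algorithm — process edges by increasing weight (ties by edge label):
4–5 (1): add — endpoints in different components.
5–6 (5): add — endpoints in different components.
2–5 (6): add — endpoints in different components.
1–2 (8): add — endpoints in different components.
2–3 (8): add — endpoints in different components.
3–6 (9): skip — 3 and 6 already connected.
4–6 (9): skip — 4 and 6 already connected.
0–1 (12): add — endpoints in different components.
The 5th edge added is 2–3.

2-3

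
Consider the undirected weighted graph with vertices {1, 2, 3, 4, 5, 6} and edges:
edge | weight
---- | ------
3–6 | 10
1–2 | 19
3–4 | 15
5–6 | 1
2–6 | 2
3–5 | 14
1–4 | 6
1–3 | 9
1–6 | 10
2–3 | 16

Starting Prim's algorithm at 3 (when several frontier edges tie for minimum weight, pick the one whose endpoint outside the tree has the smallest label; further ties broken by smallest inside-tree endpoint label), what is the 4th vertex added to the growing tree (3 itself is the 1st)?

Prim, starting at 3.
Step 1: frontier [1–3 9, 3–6 10, 3–5 14, 3–4 15, 2–3 16] → take 1–3 (9); add 1.
Step 2: frontier [1–4 6, 1–6 10, 1–2 19, 3–6 10, 3–5 14, 3–4 15, 2–3 16] → take 1–4 (6); add 4.
Step 3: frontier [1–6 10, 1–2 19, 3–6 10, 3–5 14, 2–3 16] → take 1–6 (10); add 6.
Step 4: frontier [1–2 19, 3–5 14, 2–3 16, 5–6 1, 2–6 2] → take 5–6 (1); add 5.
Step 5: frontier [1–2 19, 2–3 16, 2–6 2] → take 2–6 (2); add 2.
Vertex order: 3, 1, 4, 6, 5, 2. The 4th vertex is 6.

6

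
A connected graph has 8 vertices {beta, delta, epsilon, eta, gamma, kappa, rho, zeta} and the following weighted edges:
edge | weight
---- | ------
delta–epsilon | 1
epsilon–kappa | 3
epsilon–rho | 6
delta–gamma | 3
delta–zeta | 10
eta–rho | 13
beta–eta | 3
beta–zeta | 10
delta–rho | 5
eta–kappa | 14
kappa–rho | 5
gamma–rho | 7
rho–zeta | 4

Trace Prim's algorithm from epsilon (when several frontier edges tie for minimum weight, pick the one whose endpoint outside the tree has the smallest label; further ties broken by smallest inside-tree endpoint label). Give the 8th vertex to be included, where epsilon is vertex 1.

eta

Prim's algorithm from epsilon:
Step 1: cheapest edge leaving the tree is delta–epsilon (1); add delta.
Step 2: cheapest edge leaving the tree is delta–gamma (3); add gamma.
Step 3: cheapest edge leaving the tree is epsilon–kappa (3); add kappa.
Step 4: cheapest edge leaving the tree is delta–rho (5); add rho.
Step 5: cheapest edge leaving the tree is rho–zeta (4); add zeta.
Step 6: cheapest edge leaving the tree is beta–zeta (10); add beta.
Step 7: cheapest edge leaving the tree is beta–eta (3); add eta.
Vertex order: epsilon, delta, gamma, kappa, rho, zeta, beta, eta. The 8th vertex is eta.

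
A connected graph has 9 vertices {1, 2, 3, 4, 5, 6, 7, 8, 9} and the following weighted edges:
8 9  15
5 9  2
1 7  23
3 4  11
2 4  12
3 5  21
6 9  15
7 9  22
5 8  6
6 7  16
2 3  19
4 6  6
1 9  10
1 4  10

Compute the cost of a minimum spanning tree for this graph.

Prim, starting at 9.
Step 1: cheapest edge leaving the tree is 5 9 (2); add 5.
Step 2: cheapest edge leaving the tree is 5 8 (6); add 8.
Step 3: cheapest edge leaving the tree is 1 9 (10); add 1.
Step 4: cheapest edge leaving the tree is 1 4 (10); add 4.
Step 5: cheapest edge leaving the tree is 4 6 (6); add 6.
Step 6: cheapest edge leaving the tree is 3 4 (11); add 3.
Step 7: cheapest edge leaving the tree is 2 4 (12); add 2.
Step 8: cheapest edge leaving the tree is 6 7 (16); add 7.
MST edges: 5 9, 5 8, 1 9, 1 4, 4 6, 3 4, 2 4, 6 7; total weight 2+6+10+10+6+11+12+16 = 73.

73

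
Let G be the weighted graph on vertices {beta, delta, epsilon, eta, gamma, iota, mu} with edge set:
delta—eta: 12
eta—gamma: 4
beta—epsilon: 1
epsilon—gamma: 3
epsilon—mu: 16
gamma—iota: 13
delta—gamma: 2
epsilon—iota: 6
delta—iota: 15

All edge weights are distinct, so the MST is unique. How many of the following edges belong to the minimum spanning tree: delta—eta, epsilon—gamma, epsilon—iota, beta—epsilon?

3

Kruskal's algorithm — process edges by increasing weight (ties by edge label):
beta—epsilon (1): add — endpoints in different components.
delta—gamma (2): add — endpoints in different components.
epsilon—gamma (3): add — endpoints in different components.
eta—gamma (4): add — endpoints in different components.
epsilon—iota (6): add — endpoints in different components.
delta—eta (12): skip — delta and eta already connected.
gamma—iota (13): skip — iota and gamma already connected.
delta—iota (15): skip — iota and delta already connected.
epsilon—mu (16): add — endpoints in different components.
MST edge set: {beta—epsilon, delta—gamma, epsilon—gamma, eta—gamma, epsilon—iota, epsilon—mu}.
Of the listed edges, {epsilon—gamma, epsilon—iota, beta—epsilon} are in the MST → 3.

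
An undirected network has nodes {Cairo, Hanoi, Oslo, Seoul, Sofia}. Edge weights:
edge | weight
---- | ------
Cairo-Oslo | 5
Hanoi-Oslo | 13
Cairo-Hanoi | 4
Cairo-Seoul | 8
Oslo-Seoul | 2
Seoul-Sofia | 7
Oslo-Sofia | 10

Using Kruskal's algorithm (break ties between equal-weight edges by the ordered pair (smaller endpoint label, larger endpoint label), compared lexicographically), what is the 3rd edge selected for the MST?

Kruskal's algorithm — process edges by increasing weight (ties by edge label):
Oslo-Seoul (2): add. Components now {Hanoi} {Oslo,Seoul} {Cairo} {Sofia}
Cairo-Hanoi (4): add. Components now {Cairo,Hanoi} {Oslo,Seoul} {Sofia}
Cairo-Oslo (5): add. Components now {Cairo,Hanoi,Oslo,Seoul} {Sofia}
Seoul-Sofia (7): add. Components now {Cairo,Hanoi,Oslo,Seoul,Sofia}
The 3rd edge added is Cairo-Oslo.

Cairo-Oslo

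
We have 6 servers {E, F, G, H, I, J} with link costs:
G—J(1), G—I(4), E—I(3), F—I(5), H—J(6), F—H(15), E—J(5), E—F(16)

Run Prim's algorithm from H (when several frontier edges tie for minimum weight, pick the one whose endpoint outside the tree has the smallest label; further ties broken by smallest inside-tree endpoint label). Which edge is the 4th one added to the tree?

E-I

Prim, starting at H.
Step 1: cheapest edge leaving the tree is H—J (6); add J.
Step 2: cheapest edge leaving the tree is G—J (1); add G.
Step 3: cheapest edge leaving the tree is G—I (4); add I.
Step 4: cheapest edge leaving the tree is E—I (3); add E.
Step 5: cheapest edge leaving the tree is F—I (5); add F.
The 4th edge added is E—I.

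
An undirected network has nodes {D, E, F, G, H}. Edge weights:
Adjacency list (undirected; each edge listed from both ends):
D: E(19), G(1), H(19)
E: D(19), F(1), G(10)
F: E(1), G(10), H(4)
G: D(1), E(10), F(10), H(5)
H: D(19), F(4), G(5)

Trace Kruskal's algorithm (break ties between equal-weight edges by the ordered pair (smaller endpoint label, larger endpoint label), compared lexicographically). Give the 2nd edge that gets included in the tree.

E-F

Kruskal's algorithm — process edges by increasing weight (ties by edge label):
D—G (1): add. Components now {D,G} {E} {F} {H}
E—F (1): add. Components now {D,G} {E,F} {H}
F—H (4): add. Components now {D,G} {E,F,H}
G—H (5): add. Components now {D,E,F,G,H}
The 2nd edge added is E—F.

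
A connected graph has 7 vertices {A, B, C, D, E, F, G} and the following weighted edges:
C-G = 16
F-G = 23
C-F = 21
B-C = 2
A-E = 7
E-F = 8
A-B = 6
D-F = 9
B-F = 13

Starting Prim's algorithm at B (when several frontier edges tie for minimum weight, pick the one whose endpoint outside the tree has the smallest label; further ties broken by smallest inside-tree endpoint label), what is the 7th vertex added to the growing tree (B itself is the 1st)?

Grow the tree from B using Prim:
Step 1: frontier [B-C 2, A-B 6, B-F 13] → take B-C (2); add C.
Step 2: frontier [A-B 6, B-F 13, C-G 16, C-F 21] → take A-B (6); add A.
Step 3: frontier [A-E 7, B-F 13, C-G 16, C-F 21] → take A-E (7); add E.
Step 4: frontier [B-F 13, C-G 16, C-F 21, E-F 8] → take E-F (8); add F.
Step 5: frontier [C-G 16, D-F 9, F-G 23] → take D-F (9); add D.
Step 6: frontier [C-G 16, F-G 23] → take C-G (16); add G.
Vertex order: B, C, A, E, F, D, G. The 7th vertex is G.

G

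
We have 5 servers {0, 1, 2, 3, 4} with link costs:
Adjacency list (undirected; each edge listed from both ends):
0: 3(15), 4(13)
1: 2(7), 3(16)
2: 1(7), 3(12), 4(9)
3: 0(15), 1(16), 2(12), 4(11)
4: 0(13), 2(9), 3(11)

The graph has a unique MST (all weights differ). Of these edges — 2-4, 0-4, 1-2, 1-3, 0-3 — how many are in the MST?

3

Kruskal: consider edges lightest-first.
1-2 (7): add — endpoints in different components.
2-4 (9): add — endpoints in different components.
3-4 (11): add — endpoints in different components.
2-3 (12): skip — 2 and 3 already connected.
0-4 (13): add — endpoints in different components.
MST edge set: {1-2, 2-4, 3-4, 0-4}.
Of the listed edges, {2-4, 0-4, 1-2} are in the MST → 3.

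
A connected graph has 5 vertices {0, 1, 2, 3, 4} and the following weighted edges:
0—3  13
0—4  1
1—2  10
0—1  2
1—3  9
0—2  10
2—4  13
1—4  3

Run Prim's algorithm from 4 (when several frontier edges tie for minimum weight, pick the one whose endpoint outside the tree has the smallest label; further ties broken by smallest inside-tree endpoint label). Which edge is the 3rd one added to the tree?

1-3

Grow the tree from 4 using Prim:
Step 1: frontier [0—4 1, 1—4 3, 2—4 13] → take 0—4 (1); add 0.
Step 2: frontier [0—1 2, 0—2 10, 0—3 13, 1—4 3, 2—4 13] → take 0—1 (2); add 1.
Step 3: frontier [0—2 10, 0—3 13, 1—3 9, 1—2 10, 2—4 13] → take 1—3 (9); add 3.
Step 4: frontier [0—2 10, 1—2 10, 2—4 13] → take 0—2 (10); add 2.
The 3rd edge added is 1—3.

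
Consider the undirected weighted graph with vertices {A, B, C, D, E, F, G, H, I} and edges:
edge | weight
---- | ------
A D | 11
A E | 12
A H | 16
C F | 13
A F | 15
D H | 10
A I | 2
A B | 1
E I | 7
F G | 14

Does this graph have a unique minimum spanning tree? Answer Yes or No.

Yes

Kruskal: consider edges lightest-first.
A B (1): add — endpoints in different components.
A I (2): add — endpoints in different components.
E I (7): add — endpoints in different components.
D H (10): add — endpoints in different components.
A D (11): add — endpoints in different components.
A E (12): skip — A and E already connected.
C F (13): add — endpoints in different components.
F G (14): add — endpoints in different components.
A F (15): add — endpoints in different components.
Every non-tree edge has weight strictly greater than the heaviest edge on the tree path between its endpoints, so the MST is unique.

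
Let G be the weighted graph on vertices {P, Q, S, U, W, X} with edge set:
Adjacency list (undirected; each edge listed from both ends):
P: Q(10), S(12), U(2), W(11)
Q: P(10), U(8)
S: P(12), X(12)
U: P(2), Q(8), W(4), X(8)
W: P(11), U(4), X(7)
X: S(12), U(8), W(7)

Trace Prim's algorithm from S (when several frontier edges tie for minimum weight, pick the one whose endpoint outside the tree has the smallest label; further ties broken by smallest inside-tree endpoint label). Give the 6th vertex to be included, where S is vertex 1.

Prim, starting at S.
Step 1: frontier [P-S 12, S-X 12] → take P-S (12); add P.
Step 2: frontier [P-U 2, P-Q 10, P-W 11, S-X 12] → take P-U (2); add U.
Step 3: frontier [P-Q 10, P-W 11, S-X 12, U-W 4, Q-U 8, U-X 8] → take U-W (4); add W.
Step 4: frontier [P-Q 10, S-X 12, Q-U 8, U-X 8, W-X 7] → take W-X (7); add X.
Step 5: frontier [P-Q 10, Q-U 8] → take Q-U (8); add Q.
Vertex order: S, P, U, W, X, Q. The 6th vertex is Q.

Q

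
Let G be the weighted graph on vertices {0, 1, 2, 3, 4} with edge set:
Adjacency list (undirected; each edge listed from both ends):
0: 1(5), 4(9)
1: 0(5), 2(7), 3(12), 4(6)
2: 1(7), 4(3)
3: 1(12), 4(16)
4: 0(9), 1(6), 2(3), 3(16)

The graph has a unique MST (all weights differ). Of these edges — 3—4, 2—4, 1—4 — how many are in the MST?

Kruskal: consider edges lightest-first.
2—4 (3): add. Components now {0} {1} {2,4} {3}
0—1 (5): add. Components now {0,1} {2,4} {3}
1—4 (6): add. Components now {0,1,2,4} {3}
1—2 (7): skip — 1 and 2 already connected.
0—4 (9): skip — 0 and 4 already connected.
1—3 (12): add. Components now {0,1,2,3,4}
MST edge set: {2—4, 0—1, 1—4, 1—3}.
Of the listed edges, {2—4, 1—4} are in the MST → 2.

2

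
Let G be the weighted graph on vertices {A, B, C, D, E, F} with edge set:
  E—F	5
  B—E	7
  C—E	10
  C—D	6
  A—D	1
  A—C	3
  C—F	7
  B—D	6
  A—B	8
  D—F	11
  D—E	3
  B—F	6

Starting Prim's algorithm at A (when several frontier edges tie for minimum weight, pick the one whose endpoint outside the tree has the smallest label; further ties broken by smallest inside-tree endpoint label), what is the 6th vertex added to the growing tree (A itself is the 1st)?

B

Prim, starting at A.
Step 1: frontier [A—D 1, A—C 3, A—B 8] → take A—D (1); add D.
Step 2: frontier [A—C 3, A—B 8, D—E 3, B—D 6, C—D 6, D—F 11] → take A—C (3); add C.
Step 3: frontier [A—B 8, C—F 7, C—E 10, D—E 3, B—D 6, D—F 11] → take D—E (3); add E.
Step 4: frontier [A—B 8, C—F 7, B—D 6, D—F 11, E—F 5, B—E 7] → take E—F (5); add F.
Step 5: frontier [A—B 8, B—D 6, B—E 7, B—F 6] → take B—D (6); add B.
Vertex order: A, D, C, E, F, B. The 6th vertex is B.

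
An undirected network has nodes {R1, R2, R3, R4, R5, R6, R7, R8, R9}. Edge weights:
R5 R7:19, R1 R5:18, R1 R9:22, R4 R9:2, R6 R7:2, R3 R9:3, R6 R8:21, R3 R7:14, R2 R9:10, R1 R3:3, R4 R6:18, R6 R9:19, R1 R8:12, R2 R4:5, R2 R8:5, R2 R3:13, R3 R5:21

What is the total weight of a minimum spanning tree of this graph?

52

Sort edges by weight, then run Kruskal:
R4 R9 (2): add — endpoints in different components.
R6 R7 (2): add — endpoints in different components.
R1 R3 (3): add — endpoints in different components.
R3 R9 (3): add — endpoints in different components.
R2 R4 (5): add — endpoints in different components.
R2 R8 (5): add — endpoints in different components.
R2 R9 (10): skip — R9 and R2 already connected.
R1 R8 (12): skip — R1 and R8 already connected.
R2 R3 (13): skip — R3 and R2 already connected.
R3 R7 (14): add — endpoints in different components.
R1 R5 (18): add — endpoints in different components.
MST edges: R4 R9, R6 R7, R1 R3, R3 R9, R2 R4, R2 R8, R3 R7, R1 R5; total weight 2+2+3+3+5+5+14+18 = 52.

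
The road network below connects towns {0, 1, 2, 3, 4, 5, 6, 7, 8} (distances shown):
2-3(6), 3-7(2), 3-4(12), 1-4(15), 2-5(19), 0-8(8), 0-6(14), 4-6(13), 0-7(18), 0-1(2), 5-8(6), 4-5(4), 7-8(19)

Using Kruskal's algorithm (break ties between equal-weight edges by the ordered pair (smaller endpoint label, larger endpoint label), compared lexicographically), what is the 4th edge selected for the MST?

Kruskal: consider edges lightest-first.
0-1 (2): add — endpoints in different components.
3-7 (2): add — endpoints in different components.
4-5 (4): add — endpoints in different components.
2-3 (6): add — endpoints in different components.
5-8 (6): add — endpoints in different components.
0-8 (8): add — endpoints in different components.
3-4 (12): add — endpoints in different components.
4-6 (13): add — endpoints in different components.
The 4th edge added is 2-3.

2-3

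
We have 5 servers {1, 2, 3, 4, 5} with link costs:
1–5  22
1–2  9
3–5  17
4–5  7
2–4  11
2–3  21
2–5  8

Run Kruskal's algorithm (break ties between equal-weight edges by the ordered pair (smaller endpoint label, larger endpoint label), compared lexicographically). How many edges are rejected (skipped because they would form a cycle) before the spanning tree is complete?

1

Kruskal's algorithm — process edges by increasing weight (ties by edge label):
4–5 (7): add — endpoints in different components.
2–5 (8): add — endpoints in different components.
1–2 (9): add — endpoints in different components.
2–4 (11): skip — 2 and 4 already connected.
3–5 (17): add — endpoints in different components.
Edges rejected before the tree was complete: 1.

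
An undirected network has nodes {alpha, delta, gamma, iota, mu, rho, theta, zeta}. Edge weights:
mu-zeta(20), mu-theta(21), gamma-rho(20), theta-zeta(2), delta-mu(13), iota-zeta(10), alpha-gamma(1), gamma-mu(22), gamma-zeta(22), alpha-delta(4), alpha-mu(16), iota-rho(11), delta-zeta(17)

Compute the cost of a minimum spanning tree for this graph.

Grow the tree from rho using Prim:
Step 1: frontier [iota-rho 11, gamma-rho 20] → take iota-rho (11); add iota.
Step 2: frontier [iota-zeta 10, gamma-rho 20] → take iota-zeta (10); add zeta.
Step 3: frontier [gamma-rho 20, theta-zeta 2, delta-zeta 17, mu-zeta 20, gamma-zeta 22] → take theta-zeta (2); add theta.
Step 4: frontier [gamma-rho 20, mu-theta 21, delta-zeta 17, mu-zeta 20, gamma-zeta 22] → take delta-zeta (17); add delta.
Step 5: frontier [alpha-delta 4, delta-mu 13, gamma-rho 20, mu-theta 21, mu-zeta 20, gamma-zeta 22] → take alpha-delta (4); add alpha.
Step 6: frontier [alpha-gamma 1, alpha-mu 16, delta-mu 13, gamma-rho 20, mu-theta 21, mu-zeta 20, gamma-zeta 22] → take alpha-gamma (1); add gamma.
Step 7: frontier [alpha-mu 16, delta-mu 13, gamma-mu 22, mu-theta 21, mu-zeta 20] → take delta-mu (13); add mu.
MST edges: iota-rho, iota-zeta, theta-zeta, delta-zeta, alpha-delta, alpha-gamma, delta-mu; total weight 11+10+2+17+4+1+13 = 58.

58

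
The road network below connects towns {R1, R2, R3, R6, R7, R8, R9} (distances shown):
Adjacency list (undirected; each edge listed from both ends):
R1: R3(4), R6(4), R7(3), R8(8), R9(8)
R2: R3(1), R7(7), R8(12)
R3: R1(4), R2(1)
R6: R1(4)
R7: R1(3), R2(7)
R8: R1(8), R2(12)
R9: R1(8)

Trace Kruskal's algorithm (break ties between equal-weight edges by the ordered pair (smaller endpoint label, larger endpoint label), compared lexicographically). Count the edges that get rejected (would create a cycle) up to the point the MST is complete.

Kruskal: consider edges lightest-first.
R2-R3 (1): add. Components now {R6} {R1} {R8} {R2,R3} {R9} {R7}
R1-R7 (3): add. Components now {R6} {R1,R7} {R8} {R2,R3} {R9}
R1-R3 (4): add. Components now {R6} {R1,R2,R3,R7} {R8} {R9}
R1-R6 (4): add. Components now {R1,R2,R3,R6,R7} {R8} {R9}
R2-R7 (7): skip — R2 and R7 already connected.
R1-R8 (8): add. Components now {R1,R2,R3,R6,R7,R8} {R9}
R1-R9 (8): add. Components now {R1,R2,R3,R6,R7,R8,R9}
Edges rejected before the tree was complete: 1.

1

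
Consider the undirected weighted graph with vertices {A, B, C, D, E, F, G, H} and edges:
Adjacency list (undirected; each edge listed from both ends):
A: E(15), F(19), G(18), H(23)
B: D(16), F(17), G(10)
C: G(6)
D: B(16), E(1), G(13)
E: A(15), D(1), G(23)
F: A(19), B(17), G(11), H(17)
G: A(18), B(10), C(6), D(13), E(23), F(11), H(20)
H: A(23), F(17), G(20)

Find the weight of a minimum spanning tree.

73

Kruskal's algorithm — process edges by increasing weight (ties by edge label):
D—E (1): add — endpoints in different components.
C—G (6): add — endpoints in different components.
B—G (10): add — endpoints in different components.
F—G (11): add — endpoints in different components.
D—G (13): add — endpoints in different components.
A—E (15): add — endpoints in different components.
B—D (16): skip — B and D already connected.
B—F (17): skip — B and F already connected.
F—H (17): add — endpoints in different components.
MST edges: D—E, C—G, B—G, F—G, D—G, A—E, F—H; total weight 1+6+10+11+13+15+17 = 73.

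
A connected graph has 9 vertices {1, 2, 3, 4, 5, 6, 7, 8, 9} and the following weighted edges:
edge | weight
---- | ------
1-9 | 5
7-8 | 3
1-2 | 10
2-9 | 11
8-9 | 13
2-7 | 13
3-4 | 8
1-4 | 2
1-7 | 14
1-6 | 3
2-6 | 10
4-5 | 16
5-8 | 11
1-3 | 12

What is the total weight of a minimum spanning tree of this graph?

55

Kruskal's algorithm — process edges by increasing weight (ties by edge label):
1-4 (2): add — endpoints in different components.
1-6 (3): add — endpoints in different components.
7-8 (3): add — endpoints in different components.
1-9 (5): add — endpoints in different components.
3-4 (8): add — endpoints in different components.
1-2 (10): add — endpoints in different components.
2-6 (10): skip — 2 and 6 already connected.
2-9 (11): skip — 2 and 9 already connected.
5-8 (11): add — endpoints in different components.
1-3 (12): skip — 1 and 3 already connected.
2-7 (13): add — endpoints in different components.
MST edges: 1-4, 1-6, 7-8, 1-9, 3-4, 1-2, 5-8, 2-7; total weight 2+3+3+5+8+10+11+13 = 55.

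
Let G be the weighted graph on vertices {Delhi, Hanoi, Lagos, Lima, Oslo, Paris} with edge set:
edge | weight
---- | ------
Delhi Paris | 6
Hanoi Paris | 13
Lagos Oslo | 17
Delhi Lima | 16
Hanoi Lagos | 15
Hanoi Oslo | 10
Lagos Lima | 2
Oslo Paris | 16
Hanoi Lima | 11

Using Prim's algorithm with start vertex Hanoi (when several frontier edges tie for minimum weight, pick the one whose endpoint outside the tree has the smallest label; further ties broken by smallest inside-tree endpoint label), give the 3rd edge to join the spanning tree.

Lagos-Lima

Grow the tree from Hanoi using Prim:
Step 1: cheapest edge leaving the tree is Hanoi Oslo (10); add Oslo.
Step 2: cheapest edge leaving the tree is Hanoi Lima (11); add Lima.
Step 3: cheapest edge leaving the tree is Lagos Lima (2); add Lagos.
Step 4: cheapest edge leaving the tree is Hanoi Paris (13); add Paris.
Step 5: cheapest edge leaving the tree is Delhi Paris (6); add Delhi.
The 3rd edge added is Lagos Lima.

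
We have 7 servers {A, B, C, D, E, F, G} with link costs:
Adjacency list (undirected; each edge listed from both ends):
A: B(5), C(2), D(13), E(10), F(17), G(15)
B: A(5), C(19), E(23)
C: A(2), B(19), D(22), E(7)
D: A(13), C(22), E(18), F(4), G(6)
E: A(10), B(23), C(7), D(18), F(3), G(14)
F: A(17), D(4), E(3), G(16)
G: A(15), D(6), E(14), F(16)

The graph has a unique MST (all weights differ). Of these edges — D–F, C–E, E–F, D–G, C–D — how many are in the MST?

Sort edges by weight, then run Kruskal:
A–C (2): add — endpoints in different components.
E–F (3): add — endpoints in different components.
D–F (4): add — endpoints in different components.
A–B (5): add — endpoints in different components.
D–G (6): add — endpoints in different components.
C–E (7): add — endpoints in different components.
MST edge set: {A–C, E–F, D–F, A–B, D–G, C–E}.
Of the listed edges, {D–F, C–E, E–F, D–G} are in the MST → 4.

4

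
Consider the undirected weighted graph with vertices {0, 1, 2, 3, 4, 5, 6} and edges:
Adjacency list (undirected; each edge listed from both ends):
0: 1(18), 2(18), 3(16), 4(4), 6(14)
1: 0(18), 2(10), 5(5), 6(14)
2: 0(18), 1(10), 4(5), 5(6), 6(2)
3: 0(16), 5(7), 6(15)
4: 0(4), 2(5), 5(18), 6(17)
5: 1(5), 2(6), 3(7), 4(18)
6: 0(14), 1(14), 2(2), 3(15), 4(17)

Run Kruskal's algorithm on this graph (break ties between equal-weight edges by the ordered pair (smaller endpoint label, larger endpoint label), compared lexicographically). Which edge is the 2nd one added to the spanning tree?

Sort edges by weight, then run Kruskal:
2–6 (2): add. Components now {0} {1} {2,6} {3} {4} {5}
0–4 (4): add. Components now {0,4} {1} {2,6} {3} {5}
1–5 (5): add. Components now {0,4} {1,5} {2,6} {3}
2–4 (5): add. Components now {0,2,4,6} {1,5} {3}
2–5 (6): add. Components now {0,1,2,4,5,6} {3}
3–5 (7): add. Components now {0,1,2,3,4,5,6}
The 2nd edge added is 0–4.

0-4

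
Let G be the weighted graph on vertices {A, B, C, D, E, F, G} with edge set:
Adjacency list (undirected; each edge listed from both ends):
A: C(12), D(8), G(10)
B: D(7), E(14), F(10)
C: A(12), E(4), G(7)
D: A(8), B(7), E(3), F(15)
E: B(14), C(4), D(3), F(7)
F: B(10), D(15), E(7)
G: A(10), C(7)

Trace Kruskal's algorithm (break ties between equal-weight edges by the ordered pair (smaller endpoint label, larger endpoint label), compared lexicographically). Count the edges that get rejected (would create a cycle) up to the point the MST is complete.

0

Kruskal's algorithm — process edges by increasing weight (ties by edge label):
D–E (3): add — endpoints in different components.
C–E (4): add — endpoints in different components.
B–D (7): add — endpoints in different components.
C–G (7): add — endpoints in different components.
E–F (7): add — endpoints in different components.
A–D (8): add — endpoints in different components.
Edges rejected before the tree was complete: 0.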